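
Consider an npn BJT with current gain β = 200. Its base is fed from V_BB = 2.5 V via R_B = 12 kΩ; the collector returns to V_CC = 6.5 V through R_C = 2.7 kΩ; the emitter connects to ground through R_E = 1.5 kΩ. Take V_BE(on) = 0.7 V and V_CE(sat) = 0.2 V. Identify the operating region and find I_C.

active; I_C ≈ 1.1 mA

Assume active. Base-emitter loop: I_B = (V_BB − V_BE)/(R_B + (β+1)R_E) = (2.5 − 0.7)/(12 + 201×1.5) = 0.00574 mA.
I_C = β·I_B = 200×0.00574 = 1.15 mA.
V_CE = V_CC − I_C·R_C − I_E·R_E = 6.5 − 1.15×2.7 − 1.15×1.5 = 1.67 V > V_CE(sat), so the active-region assumption holds.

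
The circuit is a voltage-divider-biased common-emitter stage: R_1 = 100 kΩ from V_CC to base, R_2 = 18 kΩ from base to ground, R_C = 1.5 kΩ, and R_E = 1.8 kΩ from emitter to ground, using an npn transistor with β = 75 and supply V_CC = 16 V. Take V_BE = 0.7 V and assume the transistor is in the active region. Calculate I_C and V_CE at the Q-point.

Thevenize the base divider: V_Th = V_CC·R_2/(R_1+R_2) = 16×18/118 = 2.44 V, R_Th = R_1‖R_2 = 15.3 kΩ.
Base-emitter loop: V_Th = I_B·R_Th + V_BE + (β+1)I_B·R_E, so I_B = (2.44 − 0.7) / (15.3 + 76×1.8) = 0.0114 mA.
I_C = β·I_B = 75×0.0114 = 0.859 mA, and I_E = (β+1)I_B = 0.87 mA.
V_CE = V_CC − I_C·R_C − I_E·R_E = 16 − 0.859×1.5 − 0.87×1.8 = 13.1 V.
V_CE = 13.1 V > 0.2 V confirms active-region operation.

I_C ≈ 0.86 mA, V_CE ≈ 13 V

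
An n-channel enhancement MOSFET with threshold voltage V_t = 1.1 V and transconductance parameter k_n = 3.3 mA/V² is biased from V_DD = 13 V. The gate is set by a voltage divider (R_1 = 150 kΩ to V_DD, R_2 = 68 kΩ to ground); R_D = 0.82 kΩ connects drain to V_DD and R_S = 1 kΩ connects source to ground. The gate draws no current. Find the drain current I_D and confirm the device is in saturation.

I_D ≈ 1.9 mA

V_G = V_DD·R_2/(R_1+R_2) = 13×68/218 = 4.06 V.
Assume saturation: I_D = (k_n/2)(V_GS − V_t)² with V_GS = V_G − I_D·R_S = 4.06 − 1·I_D.
Substituting gives 1.65·I_D² − 10.8·I_D + 14.4 = 0, with roots I_D = 1.89 or 4.63 mA.
The root I_D = 4.63 mA gives V_GS = -0.575 V ≤ V_t, so take I_D = 1.89 mA.
Then V_GS = 2.17 V and V_DS = V_DD − I_D(R_D+R_S) = 13 − 1.89×1.82 = 9.57 V.
Saturation requires V_DS ≥ V_GS − V_t = 1.07 V; 9.57 ≥ 1.07 ✓.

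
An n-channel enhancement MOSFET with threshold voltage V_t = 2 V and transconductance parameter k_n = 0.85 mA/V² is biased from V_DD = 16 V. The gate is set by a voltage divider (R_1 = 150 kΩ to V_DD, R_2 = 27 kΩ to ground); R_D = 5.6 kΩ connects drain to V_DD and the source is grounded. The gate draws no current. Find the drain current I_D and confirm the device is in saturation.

I_D ≈ 0.083 mA

V_G = V_DD·R_2/(R_1+R_2) = 16×27/177 = 2.44 V. With the source grounded, V_GS = V_G = 2.44 V.
Assume saturation: I_D = (k_n/2)(V_GS − V_t)² = (0.85/2)×(2.44 − 2)² = 0.425×0.441² = 0.0825 mA.
V_DS = V_DD − I_D·R_D = 16 − 0.0825×5.6 = 15.5 V.
Saturation requires V_DS ≥ V_GS − V_t = 0.441 V; 15.5 ≥ 0.441 ✓.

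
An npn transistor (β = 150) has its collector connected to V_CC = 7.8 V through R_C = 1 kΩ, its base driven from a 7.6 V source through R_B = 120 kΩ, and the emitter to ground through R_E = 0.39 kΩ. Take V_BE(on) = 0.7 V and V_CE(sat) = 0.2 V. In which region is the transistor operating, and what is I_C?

saturation; I_C ≈ 5.5 mA

Assume active: I_B = (7.6 − 0.7)/(120 + 151×0.39) = 0.0386 mA, I_C = β·I_B = 5.79 mA.
Then V_CE = 7.8 − 5.79×1 − 5.82×0.39 = -0.257 V < 0.2 V — the active assumption fails.
Re-solve with V_CE = 0.2 V. KCL at the emitter: V_E/R_E = (V_BB−0.7−V_E)/R_B + (V_CC−0.2−V_E)/R_C, giving V_E = 2.14 V.
I_C = (V_CC − 0.2 − V_E)/R_C = (7.6 − 2.14)/1 = 5.46 mA.
Check: I_B = (6.9 − 2.14)/120 = 0.0396 mA, and β·I_B = 5.95 mA > I_C, confirming saturation.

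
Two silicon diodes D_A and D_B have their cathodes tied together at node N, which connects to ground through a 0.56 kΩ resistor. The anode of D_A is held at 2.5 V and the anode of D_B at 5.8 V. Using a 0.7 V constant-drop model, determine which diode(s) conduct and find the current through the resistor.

Only D_B conducts; I_R ≈ 9.1 mA

Assume both conduct. Then node N would need to be at both 2.5−0.7 = 1.8 V and 5.8−0.7 = 5.1 V, which is impossible.
Assume only D_B conducts: V_N = 5.8 − 0.7 = 5.1 V, so I_R = 5.1/0.56 = 9.11 mA.
Check D_A: its anode-to-cathode voltage is 2.5 − 5.1 = -2.6 V < 0.7 V, so it is off. The assumption is consistent.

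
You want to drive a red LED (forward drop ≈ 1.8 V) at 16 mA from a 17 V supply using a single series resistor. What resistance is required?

R ≈ 0.95 kΩ

The resistor drops V_S − V_D = 17 − 1.8 = 15.2 V at 16 mA.
R = 15.2 V / 16 mA = 0.95 kΩ.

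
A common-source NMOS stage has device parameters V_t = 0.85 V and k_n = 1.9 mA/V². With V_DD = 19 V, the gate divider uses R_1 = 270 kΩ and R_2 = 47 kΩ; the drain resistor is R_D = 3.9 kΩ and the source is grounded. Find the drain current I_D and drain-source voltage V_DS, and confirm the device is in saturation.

I_D ≈ 3.7 mA, V_DS ≈ 4.7 V

V_G = V_DD·R_2/(R_1+R_2) = 19×47/317 = 2.82 V. With the source grounded, V_GS = V_G = 2.82 V.
Assume saturation: I_D = (k_n/2)(V_GS − V_t)² = (1.9/2)×(2.82 − 0.85)² = 0.95×1.97² = 3.68 mA.
V_DS = V_DD − I_D·R_D = 19 − 3.68×3.9 = 4.66 V.
Saturation requires V_DS ≥ V_GS − V_t = 1.97 V; 4.66 ≥ 1.97 ✓.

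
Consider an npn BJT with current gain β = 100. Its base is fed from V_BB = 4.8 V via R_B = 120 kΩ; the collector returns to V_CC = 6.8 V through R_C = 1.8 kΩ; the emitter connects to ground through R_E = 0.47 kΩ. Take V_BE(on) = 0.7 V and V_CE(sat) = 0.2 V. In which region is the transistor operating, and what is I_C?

active; I_C ≈ 2.4 mA

Assume active. Base-emitter loop: I_B = (V_BB − V_BE)/(R_B + (β+1)R_E) = (4.8 − 0.7)/(120 + 101×0.47) = 0.0245 mA.
I_C = β·I_B = 100×0.0245 = 2.45 mA.
V_CE = V_CC − I_C·R_C − I_E·R_E = 6.8 − 2.45×1.8 − 2.47×0.47 = 1.23 V > V_CE(sat), so the active-region assumption holds.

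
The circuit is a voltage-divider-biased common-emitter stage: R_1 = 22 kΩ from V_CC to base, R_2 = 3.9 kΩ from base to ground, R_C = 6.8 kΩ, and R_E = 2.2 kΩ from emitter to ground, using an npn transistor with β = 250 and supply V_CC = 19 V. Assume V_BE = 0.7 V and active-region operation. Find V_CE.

V_CE ≈ 10 V

Thevenize the base divider: V_Th = V_CC·R_2/(R_1+R_2) = 19×3.9/25.9 = 2.86 V, R_Th = R_1‖R_2 = 3.31 kΩ.
Base-emitter loop: V_Th = I_B·R_Th + V_BE + (β+1)I_B·R_E, so I_B = (2.86 − 0.7) / (3.31 + 251×2.2) = 0.00389 mA.
I_C = β·I_B = 250×0.00389 = 0.973 mA, and I_E = (β+1)I_B = 0.976 mA.
V_CE = V_CC − I_C·R_C − I_E·R_E = 19 − 0.973×6.8 − 0.976×2.2 = 10.2 V.
V_CE = 10.2 V > 0.2 V confirms active-region operation.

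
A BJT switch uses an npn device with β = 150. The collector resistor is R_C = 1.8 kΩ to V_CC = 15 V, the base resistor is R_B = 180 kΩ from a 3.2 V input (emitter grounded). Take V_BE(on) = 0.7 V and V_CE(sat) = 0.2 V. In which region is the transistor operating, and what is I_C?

Assume active. Base-emitter loop: I_B = (V_BB − V_BE)/R_B = (3.2 − 0.7)/180 = 0.0139 mA.
I_C = β·I_B = 150×0.0139 = 2.08 mA.
V_CE = V_CC − I_C·R_C = 15 − 2.08×1.8 = 11.2 V > V_CE(sat), so the active-region assumption holds.

active; I_C ≈ 2.1 mA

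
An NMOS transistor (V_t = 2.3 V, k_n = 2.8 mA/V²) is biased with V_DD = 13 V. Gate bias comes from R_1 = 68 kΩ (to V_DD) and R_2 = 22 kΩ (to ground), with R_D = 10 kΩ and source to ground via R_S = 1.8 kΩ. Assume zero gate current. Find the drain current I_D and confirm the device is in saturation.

I_D ≈ 0.25 mA

V_G = V_DD·R_2/(R_1+R_2) = 13×22/90 = 3.18 V.
Assume saturation: I_D = (k_n/2)(V_GS − V_t)² with V_GS = V_G − I_D·R_S = 3.18 − 1.8·I_D.
Substituting gives 4.54·I_D² − 5.42·I_D + 1.08 = 0, with roots I_D = 0.252 or 0.944 mA.
The root I_D = 0.944 mA gives V_GS = 1.48 V ≤ V_t, so take I_D = 0.252 mA.
Then V_GS = 2.72 V and V_DS = V_DD − I_D(R_D+R_S) = 13 − 0.252×11.8 = 10 V.
Saturation requires V_DS ≥ V_GS − V_t = 0.424 V; 10 ≥ 0.424 ✓.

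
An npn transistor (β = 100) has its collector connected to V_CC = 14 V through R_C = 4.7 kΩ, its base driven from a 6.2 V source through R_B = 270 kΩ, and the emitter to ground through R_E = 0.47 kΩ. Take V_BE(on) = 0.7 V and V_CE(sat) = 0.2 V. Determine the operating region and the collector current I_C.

Assume active. Base-emitter loop: I_B = (V_BB − V_BE)/(R_B + (β+1)R_E) = (6.2 − 0.7)/(270 + 101×0.47) = 0.0173 mA.
I_C = β·I_B = 100×0.0173 = 1.73 mA.
V_CE = V_CC − I_C·R_C − I_E·R_E = 14 − 1.73×4.7 − 1.75×0.47 = 5.04 V > V_CE(sat), so the active-region assumption holds.

active; I_C ≈ 1.7 mA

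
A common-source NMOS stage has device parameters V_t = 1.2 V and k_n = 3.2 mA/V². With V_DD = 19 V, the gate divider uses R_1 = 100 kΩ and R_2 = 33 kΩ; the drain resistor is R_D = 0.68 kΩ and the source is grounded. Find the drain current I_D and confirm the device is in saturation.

I_D ≈ 20 mA

V_G = V_DD·R_2/(R_1+R_2) = 19×33/133 = 4.71 V. With the source grounded, V_GS = V_G = 4.71 V.
Assume saturation: I_D = (k_n/2)(V_GS − V_t)² = (3.2/2)×(4.71 − 1.2)² = 1.6×3.51² = 19.8 mA.
V_DS = V_DD − I_D·R_D = 19 − 19.8×0.68 = 5.56 V.
Saturation requires V_DS ≥ V_GS − V_t = 3.51 V; 5.56 ≥ 3.51 ✓.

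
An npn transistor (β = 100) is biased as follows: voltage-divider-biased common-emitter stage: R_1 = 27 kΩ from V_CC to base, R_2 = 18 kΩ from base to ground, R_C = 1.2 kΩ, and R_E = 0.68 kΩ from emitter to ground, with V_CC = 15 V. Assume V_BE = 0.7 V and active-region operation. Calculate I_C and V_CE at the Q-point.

I_C ≈ 6.7 mA, V_CE ≈ 2.4 V

Thevenize the base divider: V_Th = V_CC·R_2/(R_1+R_2) = 15×18/45 = 6 V, R_Th = R_1‖R_2 = 10.8 kΩ.
Base-emitter loop: V_Th = I_B·R_Th + V_BE + (β+1)I_B·R_E, so I_B = (6 − 0.7) / (10.8 + 101×0.68) = 0.0667 mA.
I_C = β·I_B = 100×0.0667 = 6.67 mA, and I_E = (β+1)I_B = 6.74 mA.
V_CE = V_CC − I_C·R_C − I_E·R_E = 15 − 6.67×1.2 − 6.74×0.68 = 2.42 V.
V_CE = 2.42 V > 0.2 V confirms active-region operation.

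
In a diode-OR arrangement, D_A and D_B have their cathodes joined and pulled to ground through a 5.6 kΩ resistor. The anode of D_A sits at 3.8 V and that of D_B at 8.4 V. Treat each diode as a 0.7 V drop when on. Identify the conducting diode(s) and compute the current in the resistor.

Only D_B conducts; I_R ≈ 1.4 mA

Assume both conduct. Then node N would need to be at both 3.8−0.7 = 3.1 V and 8.4−0.7 = 7.7 V, which is impossible.
Assume only D_B conducts: V_N = 8.4 − 0.7 = 7.7 V, so I_R = 7.7/5.6 = 1.38 mA.
Check D_A: its anode-to-cathode voltage is 3.8 − 7.7 = -3.9 V < 0.7 V, so it is off. The assumption is consistent.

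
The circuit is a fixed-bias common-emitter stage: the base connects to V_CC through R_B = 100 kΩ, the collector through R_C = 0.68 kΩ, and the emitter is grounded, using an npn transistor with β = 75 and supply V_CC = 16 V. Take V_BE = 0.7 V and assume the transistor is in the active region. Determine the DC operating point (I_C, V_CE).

Base loop: V_CC = I_B·R_B + V_BE, so I_B = (16 − 0.7)/100 kΩ = 0.153 mA.
In the active region I_C = β·I_B = 75 × 0.153 = 11.5 mA.
Collector loop: V_CE = V_CC − I_C·R_C = 16 − 11.5×0.68 = 8.2 V.
Since V_CE = 8.2 V > V_CE(sat) ≈ 0.2 V, the transistor is in the active region as assumed.

I_C ≈ 11 mA, V_CE ≈ 8.2 V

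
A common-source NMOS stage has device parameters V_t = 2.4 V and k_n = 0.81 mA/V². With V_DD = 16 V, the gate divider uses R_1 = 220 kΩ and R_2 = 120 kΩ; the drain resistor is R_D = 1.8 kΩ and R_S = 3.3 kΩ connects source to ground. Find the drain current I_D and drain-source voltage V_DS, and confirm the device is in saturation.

I_D ≈ 0.61 mA, V_DS ≈ 13 V

V_G = V_DD·R_2/(R_1+R_2) = 16×120/340 = 5.65 V.
Assume saturation: I_D = (k_n/2)(V_GS − V_t)² with V_GS = V_G − I_D·R_S = 5.65 − 3.3·I_D.
Substituting gives 4.41·I_D² − 9.68·I_D + 4.27 = 0, with roots I_D = 0.612 or 1.58 mA.
The root I_D = 1.58 mA gives V_GS = 0.423 V ≤ V_t, so take I_D = 0.612 mA.
Then V_GS = 3.63 V and V_DS = V_DD − I_D(R_D+R_S) = 16 − 0.612×5.1 = 12.9 V.
Saturation requires V_DS ≥ V_GS − V_t = 1.23 V; 12.9 ≥ 1.23 ✓.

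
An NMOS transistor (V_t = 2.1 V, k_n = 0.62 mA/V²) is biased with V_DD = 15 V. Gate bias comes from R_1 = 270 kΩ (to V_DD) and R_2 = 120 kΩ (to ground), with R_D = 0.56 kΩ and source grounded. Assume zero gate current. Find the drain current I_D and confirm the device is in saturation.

I_D ≈ 2 mA

V_G = V_DD·R_2/(R_1+R_2) = 15×120/390 = 4.62 V. With the source grounded, V_GS = V_G = 4.62 V.
Assume saturation: I_D = (k_n/2)(V_GS − V_t)² = (0.62/2)×(4.62 − 2.1)² = 0.31×2.52² = 1.96 mA.
V_DS = V_DD − I_D·R_D = 15 − 1.96×0.56 = 13.9 V.
Saturation requires V_DS ≥ V_GS − V_t = 2.52 V; 13.9 ≥ 2.52 ✓.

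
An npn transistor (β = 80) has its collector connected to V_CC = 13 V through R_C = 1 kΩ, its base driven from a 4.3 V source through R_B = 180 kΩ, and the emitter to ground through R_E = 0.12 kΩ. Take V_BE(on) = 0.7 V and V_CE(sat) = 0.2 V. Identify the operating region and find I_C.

active; I_C ≈ 1.5 mA

Assume active. Base-emitter loop: I_B = (V_BB − V_BE)/(R_B + (β+1)R_E) = (4.3 − 0.7)/(180 + 81×0.12) = 0.019 mA.
I_C = β·I_B = 80×0.019 = 1.52 mA.
V_CE = V_CC − I_C·R_C − I_E·R_E = 13 − 1.52×1 − 1.54×0.12 = 11.3 V > V_CE(sat), so the active-region assumption holds.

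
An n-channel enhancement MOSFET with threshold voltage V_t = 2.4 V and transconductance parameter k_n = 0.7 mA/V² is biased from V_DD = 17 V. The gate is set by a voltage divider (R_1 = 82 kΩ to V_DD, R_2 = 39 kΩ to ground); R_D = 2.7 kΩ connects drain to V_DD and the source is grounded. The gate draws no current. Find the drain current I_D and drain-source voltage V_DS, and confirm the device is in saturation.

V_G = V_DD·R_2/(R_1+R_2) = 17×39/121 = 5.48 V. With the source grounded, V_GS = V_G = 5.48 V.
Assume saturation: I_D = (k_n/2)(V_GS − V_t)² = (0.7/2)×(5.48 − 2.4)² = 0.35×3.08² = 3.32 mA.
V_DS = V_DD − I_D·R_D = 17 − 3.32×2.7 = 8.04 V.
Saturation requires V_DS ≥ V_GS − V_t = 3.08 V; 8.04 ≥ 3.08 ✓.

I_D ≈ 3.3 mA, V_DS ≈ 8 V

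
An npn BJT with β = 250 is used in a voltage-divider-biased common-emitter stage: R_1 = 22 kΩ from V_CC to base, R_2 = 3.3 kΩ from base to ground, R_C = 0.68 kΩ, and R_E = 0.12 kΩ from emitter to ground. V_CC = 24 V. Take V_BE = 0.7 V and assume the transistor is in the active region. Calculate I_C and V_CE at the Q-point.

Thevenize the base divider: V_Th = V_CC·R_2/(R_1+R_2) = 24×3.3/25.3 = 3.13 V, R_Th = R_1‖R_2 = 2.87 kΩ.
Base-emitter loop: V_Th = I_B·R_Th + V_BE + (β+1)I_B·R_E, so I_B = (3.13 − 0.7) / (2.87 + 251×0.12) = 0.0737 mA.
I_C = β·I_B = 250×0.0737 = 18.4 mA, and I_E = (β+1)I_B = 18.5 mA.
V_CE = V_CC − I_C·R_C − I_E·R_E = 24 − 18.4×0.68 − 18.5×0.12 = 9.26 V.
V_CE = 9.26 V > 0.2 V confirms active-region operation.

I_C ≈ 18 mA, V_CE ≈ 9.3 V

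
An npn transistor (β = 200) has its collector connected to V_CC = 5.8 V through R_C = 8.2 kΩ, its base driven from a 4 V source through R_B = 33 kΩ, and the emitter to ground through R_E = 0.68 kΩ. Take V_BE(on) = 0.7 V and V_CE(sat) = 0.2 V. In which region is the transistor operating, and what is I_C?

saturation; I_C ≈ 0.62 mA

Assume active: I_B = (4 − 0.7)/(33 + 201×0.68) = 0.0194 mA, I_C = β·I_B = 3.89 mA.
Then V_CE = 5.8 − 3.89×8.2 − 3.91×0.68 = -28.8 V < 0.2 V — the active assumption fails.
Re-solve with V_CE = 0.2 V. KCL at the emitter: V_E/R_E = (V_BB−0.7−V_E)/R_B + (V_CC−0.2−V_E)/R_C, giving V_E = 0.482 V.
I_C = (V_CC − 0.2 − V_E)/R_C = (5.6 − 0.482)/8.2 = 0.624 mA.
Check: I_B = (3.3 − 0.482)/33 = 0.0854 mA, and β·I_B = 17.1 mA > I_C, confirming saturation.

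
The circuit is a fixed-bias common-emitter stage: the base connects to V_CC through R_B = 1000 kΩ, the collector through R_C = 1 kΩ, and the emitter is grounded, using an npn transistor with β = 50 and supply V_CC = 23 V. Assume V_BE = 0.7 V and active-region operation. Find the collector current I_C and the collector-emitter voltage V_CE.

Base loop: V_CC = I_B·R_B + V_BE, so I_B = (23 − 0.7)/1000 kΩ = 0.0223 mA.
In the active region I_C = β·I_B = 50 × 0.0223 = 1.11 mA.
Collector loop: V_CE = V_CC − I_C·R_C = 23 − 1.11×1 = 21.9 V.
Since V_CE = 21.9 V > V_CE(sat) ≈ 0.2 V, the transistor is in the active region as assumed.

I_C ≈ 1.1 mA, V_CE ≈ 22 V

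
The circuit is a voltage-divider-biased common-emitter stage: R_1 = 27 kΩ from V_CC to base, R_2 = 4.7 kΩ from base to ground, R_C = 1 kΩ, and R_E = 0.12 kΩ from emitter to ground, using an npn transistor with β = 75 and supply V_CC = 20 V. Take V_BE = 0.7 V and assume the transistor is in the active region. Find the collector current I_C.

Thevenize the base divider: V_Th = V_CC·R_2/(R_1+R_2) = 20×4.7/31.7 = 2.97 V, R_Th = R_1‖R_2 = 4 kΩ.
Base-emitter loop: V_Th = I_B·R_Th + V_BE + (β+1)I_B·R_E, so I_B = (2.97 − 0.7) / (4 + 76×0.12) = 0.173 mA.
I_C = β·I_B = 75×0.173 = 12.9 mA, and I_E = (β+1)I_B = 13.1 mA.
V_CE = V_CC − I_C·R_C − I_E·R_E = 20 − 12.9×1 − 13.1×0.12 = 5.48 V.
V_CE = 5.48 V > 0.2 V confirms active-region operation.

I_C ≈ 13 mA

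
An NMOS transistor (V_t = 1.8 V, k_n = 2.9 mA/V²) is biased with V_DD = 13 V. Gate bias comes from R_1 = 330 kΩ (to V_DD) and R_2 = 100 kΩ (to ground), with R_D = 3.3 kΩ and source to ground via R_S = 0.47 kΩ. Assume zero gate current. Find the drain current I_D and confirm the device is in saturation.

V_G = V_DD·R_2/(R_1+R_2) = 13×100/430 = 3.02 V.
Assume saturation: I_D = (k_n/2)(V_GS − V_t)² with V_GS = V_G − I_D·R_S = 3.02 − 0.47·I_D.
Substituting gives 0.32·I_D² − 2.67·I_D + 2.17 = 0, with roots I_D = 0.914 or 7.41 mA.
The root I_D = 7.41 mA gives V_GS = -0.461 V ≤ V_t, so take I_D = 0.914 mA.
Then V_GS = 2.59 V and V_DS = V_DD − I_D(R_D+R_S) = 13 − 0.914×3.77 = 9.56 V.
Saturation requires V_DS ≥ V_GS − V_t = 0.794 V; 9.56 ≥ 0.794 ✓.

I_D ≈ 0.91 mA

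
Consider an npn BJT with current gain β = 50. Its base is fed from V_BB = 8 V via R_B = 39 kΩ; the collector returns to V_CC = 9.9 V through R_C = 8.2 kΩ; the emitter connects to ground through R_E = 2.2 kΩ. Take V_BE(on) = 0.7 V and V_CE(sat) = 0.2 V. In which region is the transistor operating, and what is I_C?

Assume active: I_B = (8 − 0.7)/(39 + 51×2.2) = 0.0483 mA, I_C = β·I_B = 2.41 mA.
Then V_CE = 9.9 − 2.41×8.2 − 2.46×2.2 = -15.3 V < 0.2 V — the active assumption fails.
Re-solve with V_CE = 0.2 V. KCL at the emitter: V_E/R_E = (V_BB−0.7−V_E)/R_B + (V_CC−0.2−V_E)/R_C, giving V_E = 2.28 V.
I_C = (V_CC − 0.2 − V_E)/R_C = (9.7 − 2.28)/8.2 = 0.905 mA.
Check: I_B = (7.3 − 2.28)/39 = 0.129 mA, and β·I_B = 6.44 mA > I_C, confirming saturation.

saturation; I_C ≈ 0.91 mA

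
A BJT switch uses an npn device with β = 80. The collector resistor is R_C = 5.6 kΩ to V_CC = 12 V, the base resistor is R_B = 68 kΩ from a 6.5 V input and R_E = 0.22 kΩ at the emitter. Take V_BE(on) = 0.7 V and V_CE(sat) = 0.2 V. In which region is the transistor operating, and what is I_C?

Assume active: I_B = (6.5 − 0.7)/(68 + 81×0.22) = 0.0676 mA, I_C = β·I_B = 5.41 mA.
Then V_CE = 12 − 5.41×5.6 − 5.47×0.22 = -19.5 V < 0.2 V — the active assumption fails.
Re-solve with V_CE = 0.2 V. KCL at the emitter: V_E/R_E = (V_BB−0.7−V_E)/R_B + (V_CC−0.2−V_E)/R_C, giving V_E = 0.463 V.
I_C = (V_CC − 0.2 − V_E)/R_C = (11.8 − 0.463)/5.6 = 2.02 mA.
Check: I_B = (5.8 − 0.463)/68 = 0.0785 mA, and β·I_B = 6.28 mA > I_C, confirming saturation.

saturation; I_C ≈ 2 mA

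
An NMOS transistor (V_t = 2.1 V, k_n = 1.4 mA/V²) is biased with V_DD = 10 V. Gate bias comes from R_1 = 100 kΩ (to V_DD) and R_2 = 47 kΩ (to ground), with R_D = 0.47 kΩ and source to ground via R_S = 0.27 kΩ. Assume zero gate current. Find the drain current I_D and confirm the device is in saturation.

I_D ≈ 0.61 mA

V_G = V_DD·R_2/(R_1+R_2) = 10×47/147 = 3.2 V.
Assume saturation: I_D = (k_n/2)(V_GS − V_t)² with V_GS = V_G − I_D·R_S = 3.2 − 0.27·I_D.
Substituting gives 0.051·I_D² − 1.41·I_D + 0.843 = 0, with roots I_D = 0.609 or 27.1 mA.
The root I_D = 27.1 mA gives V_GS = -4.12 V ≤ V_t, so take I_D = 0.609 mA.
Then V_GS = 3.03 V and V_DS = V_DD − I_D(R_D+R_S) = 10 − 0.609×0.74 = 9.55 V.
Saturation requires V_DS ≥ V_GS − V_t = 0.933 V; 9.55 ≥ 0.933 ✓.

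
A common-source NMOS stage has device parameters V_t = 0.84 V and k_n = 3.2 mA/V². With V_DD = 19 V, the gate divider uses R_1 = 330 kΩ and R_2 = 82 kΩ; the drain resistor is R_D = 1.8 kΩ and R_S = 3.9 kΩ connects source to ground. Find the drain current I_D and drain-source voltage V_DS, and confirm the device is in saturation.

V_G = V_DD·R_2/(R_1+R_2) = 19×82/412 = 3.78 V.
Assume saturation: I_D = (k_n/2)(V_GS − V_t)² with V_GS = V_G − I_D·R_S = 3.78 − 3.9·I_D.
Substituting gives 24.3·I_D² − 37.7·I_D + 13.8 = 0, with roots I_D = 0.598 or 0.952 mA.
The root I_D = 0.952 mA gives V_GS = 0.0686 V ≤ V_t, so take I_D = 0.598 mA.
Then V_GS = 1.45 V and V_DS = V_DD − I_D(R_D+R_S) = 19 − 0.598×5.7 = 15.6 V.
Saturation requires V_DS ≥ V_GS − V_t = 0.611 V; 15.6 ≥ 0.611 ✓.

I_D ≈ 0.6 mA, V_DS ≈ 16 V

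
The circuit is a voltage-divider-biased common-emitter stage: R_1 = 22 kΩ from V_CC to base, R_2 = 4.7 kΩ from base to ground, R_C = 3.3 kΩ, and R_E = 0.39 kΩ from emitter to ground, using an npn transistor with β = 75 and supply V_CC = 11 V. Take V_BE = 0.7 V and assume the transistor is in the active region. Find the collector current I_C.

I_C ≈ 2.8 mA

Thevenize the base divider: V_Th = V_CC·R_2/(R_1+R_2) = 11×4.7/26.7 = 1.94 V, R_Th = R_1‖R_2 = 3.87 kΩ.
Base-emitter loop: V_Th = I_B·R_Th + V_BE + (β+1)I_B·R_E, so I_B = (1.94 − 0.7) / (3.87 + 76×0.39) = 0.0369 mA.
I_C = β·I_B = 75×0.0369 = 2.77 mA, and I_E = (β+1)I_B = 2.8 mA.
V_CE = V_CC − I_C·R_C − I_E·R_E = 11 − 2.77×3.3 − 2.8×0.39 = 0.776 V.
V_CE = 0.776 V > 0.2 V confirms active-region operation.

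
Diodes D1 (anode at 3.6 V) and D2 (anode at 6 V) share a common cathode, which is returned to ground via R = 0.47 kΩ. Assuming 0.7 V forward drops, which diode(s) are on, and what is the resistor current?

Only D2 conducts; I_R ≈ 11 mA

Assume both conduct. Then node N would need to be at both 3.6−0.7 = 2.9 V and 6−0.7 = 5.3 V, which is impossible.
Assume only D2 conducts: V_N = 6 − 0.7 = 5.3 V, so I_R = 5.3/0.47 = 11.3 mA.
Check D1: its anode-to-cathode voltage is 3.6 − 5.3 = -1.7 V < 0.7 V, so it is off. The assumption is consistent.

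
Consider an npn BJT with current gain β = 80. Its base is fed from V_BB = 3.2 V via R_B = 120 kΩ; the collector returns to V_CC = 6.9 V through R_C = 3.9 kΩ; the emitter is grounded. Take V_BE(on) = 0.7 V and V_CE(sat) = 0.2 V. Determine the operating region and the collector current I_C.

Assume active. Base-emitter loop: I_B = (V_BB − V_BE)/R_B = (3.2 − 0.7)/120 = 0.0208 mA.
I_C = β·I_B = 80×0.0208 = 1.67 mA.
V_CE = V_CC − I_C·R_C = 6.9 − 1.67×3.9 = 0.4 V > V_CE(sat), so the active-region assumption holds.

active; I_C ≈ 1.7 mA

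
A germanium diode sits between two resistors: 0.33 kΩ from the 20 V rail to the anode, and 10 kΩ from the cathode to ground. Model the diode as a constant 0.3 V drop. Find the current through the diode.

The two resistors are in series with the diode, so KVL gives 20 = I·0.33 + 0.3 + I·10.
I = (20 − 0.3) / (0.33 + 10) kΩ = 19.7 / 10.3 = 1.91 mA.

I ≈ 1.9 mA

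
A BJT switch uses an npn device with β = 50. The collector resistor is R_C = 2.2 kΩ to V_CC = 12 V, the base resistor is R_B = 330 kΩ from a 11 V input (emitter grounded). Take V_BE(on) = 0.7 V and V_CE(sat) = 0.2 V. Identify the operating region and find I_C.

active; I_C ≈ 1.6 mA

Assume active. Base-emitter loop: I_B = (V_BB − V_BE)/R_B = (11 − 0.7)/330 = 0.0312 mA.
I_C = β·I_B = 50×0.0312 = 1.56 mA.
V_CE = V_CC − I_C·R_C = 12 − 1.56×2.2 = 8.57 V > V_CE(sat), so the active-region assumption holds.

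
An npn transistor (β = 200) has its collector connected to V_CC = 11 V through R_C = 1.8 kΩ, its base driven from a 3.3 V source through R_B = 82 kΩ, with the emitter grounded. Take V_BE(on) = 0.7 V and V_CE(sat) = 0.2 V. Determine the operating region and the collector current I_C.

Assume active: I_B = (3.3 − 0.7)/82 = 0.0317 mA, giving I_C = β·I_B = 6.34 mA.
But then V_CE = 11 − 6.34×1.8 = -0.415 V < V_CE(sat) = 0.2 V — impossible in the active region.
So the transistor is saturated. With V_CE = 0.2 V, I_C = (V_CC − 0.2)/R_C = 10.8/1.8 = 6 mA.
Check: β·I_B = 6.34 mA > I_C = 6 mA, confirming saturation.

saturation; I_C ≈ 6 mA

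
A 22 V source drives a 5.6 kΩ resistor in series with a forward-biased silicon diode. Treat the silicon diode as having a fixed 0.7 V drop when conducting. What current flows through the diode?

KVL around the loop: 22 = V_D + I·R = 0.7 + I × 5.6 kΩ.
So I = (22 − 0.7) / 5.6 kΩ = 21.3 / 5.6 = 3.8 mA.

I ≈ 3.8 mA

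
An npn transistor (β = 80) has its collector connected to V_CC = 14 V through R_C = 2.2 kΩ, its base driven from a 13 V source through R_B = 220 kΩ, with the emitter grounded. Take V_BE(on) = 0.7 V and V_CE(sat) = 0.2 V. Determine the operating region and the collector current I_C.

Assume active. Base-emitter loop: I_B = (V_BB − V_BE)/R_B = (13 − 0.7)/220 = 0.0559 mA.
I_C = β·I_B = 80×0.0559 = 4.47 mA.
V_CE = V_CC − I_C·R_C = 14 − 4.47×2.2 = 4.16 V > V_CE(sat), so the active-region assumption holds.

active; I_C ≈ 4.5 mA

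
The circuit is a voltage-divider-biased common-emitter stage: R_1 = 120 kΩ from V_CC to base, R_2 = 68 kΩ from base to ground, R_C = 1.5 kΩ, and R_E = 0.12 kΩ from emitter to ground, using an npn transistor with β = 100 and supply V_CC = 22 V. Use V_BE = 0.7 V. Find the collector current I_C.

I_C ≈ 13 mA

Thevenize the base divider: V_Th = V_CC·R_2/(R_1+R_2) = 22×68/188 = 7.96 V, R_Th = R_1‖R_2 = 43.4 kΩ.
Base-emitter loop: V_Th = I_B·R_Th + V_BE + (β+1)I_B·R_E, so I_B = (7.96 − 0.7) / (43.4 + 101×0.12) = 0.131 mA.
I_C = β·I_B = 100×0.131 = 13.1 mA, and I_E = (β+1)I_B = 13.2 mA.
V_CE = V_CC − I_C·R_C − I_E·R_E = 22 − 13.1×1.5 − 13.2×0.12 = 0.81 V.
V_CE = 0.81 V > 0.2 V confirms active-region operation.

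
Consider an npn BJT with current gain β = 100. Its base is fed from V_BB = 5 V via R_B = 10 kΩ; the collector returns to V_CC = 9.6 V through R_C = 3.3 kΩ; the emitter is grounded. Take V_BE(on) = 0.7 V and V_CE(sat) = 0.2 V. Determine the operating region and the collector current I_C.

Assume active: I_B = (5 − 0.7)/10 = 0.43 mA, giving I_C = β·I_B = 43 mA.
But then V_CE = 9.6 − 43×3.3 = -132 V < V_CE(sat) = 0.2 V — impossible in the active region.
So the transistor is saturated. With V_CE = 0.2 V, I_C = (V_CC − 0.2)/R_C = 9.4/3.3 = 2.85 mA.
Check: β·I_B = 43 mA > I_C = 2.85 mA, confirming saturation.

saturation; I_C ≈ 2.8 mA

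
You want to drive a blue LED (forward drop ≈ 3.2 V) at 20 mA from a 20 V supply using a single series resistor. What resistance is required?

The resistor drops V_S − V_D = 20 − 3.2 = 16.8 V at 20 mA.
R = 16.8 V / 20 mA = 0.84 kΩ.

R ≈ 0.84 kΩ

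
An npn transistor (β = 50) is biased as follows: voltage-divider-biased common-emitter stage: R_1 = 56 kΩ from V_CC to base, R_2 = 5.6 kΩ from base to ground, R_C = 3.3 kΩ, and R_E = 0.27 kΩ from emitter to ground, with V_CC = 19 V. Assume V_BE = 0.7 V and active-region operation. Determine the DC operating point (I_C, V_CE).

Thevenize the base divider: V_Th = V_CC·R_2/(R_1+R_2) = 19×5.6/61.6 = 1.73 V, R_Th = R_1‖R_2 = 5.09 kΩ.
Base-emitter loop: V_Th = I_B·R_Th + V_BE + (β+1)I_B·R_E, so I_B = (1.73 − 0.7) / (5.09 + 51×0.27) = 0.0545 mA.
I_C = β·I_B = 50×0.0545 = 2.72 mA, and I_E = (β+1)I_B = 2.78 mA.
V_CE = V_CC − I_C·R_C − I_E·R_E = 19 − 2.72×3.3 − 2.78×0.27 = 9.26 V.
V_CE = 9.26 V > 0.2 V confirms active-region operation.

I_C ≈ 2.7 mA, V_CE ≈ 9.3 V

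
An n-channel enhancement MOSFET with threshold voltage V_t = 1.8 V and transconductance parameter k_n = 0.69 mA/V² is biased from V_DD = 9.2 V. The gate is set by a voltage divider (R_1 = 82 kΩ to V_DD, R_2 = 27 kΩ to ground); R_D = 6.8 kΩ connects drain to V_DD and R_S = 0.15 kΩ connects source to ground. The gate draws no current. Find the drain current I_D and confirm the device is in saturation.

V_G = V_DD·R_2/(R_1+R_2) = 9.2×27/109 = 2.28 V.
Assume saturation: I_D = (k_n/2)(V_GS − V_t)² with V_GS = V_G − I_D·R_S = 2.28 − 0.15·I_D.
Substituting gives 0.00776·I_D² − 1.05·I_D + 0.0791 = 0, with roots I_D = 0.0754 or 135 mA.
The root I_D = 135 mA gives V_GS = -18 V ≤ V_t, so take I_D = 0.0754 mA.
Then V_GS = 2.27 V and V_DS = V_DD − I_D(R_D+R_S) = 9.2 − 0.0754×6.95 = 8.68 V.
Saturation requires V_DS ≥ V_GS − V_t = 0.468 V; 8.68 ≥ 0.468 ✓.

I_D ≈ 0.075 mA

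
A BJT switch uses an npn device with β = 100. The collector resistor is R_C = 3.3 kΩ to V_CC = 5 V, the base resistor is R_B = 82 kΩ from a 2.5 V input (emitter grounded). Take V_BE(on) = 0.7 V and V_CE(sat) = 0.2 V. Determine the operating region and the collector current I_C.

Assume active: I_B = (2.5 − 0.7)/82 = 0.022 mA, giving I_C = β·I_B = 2.2 mA.
But then V_CE = 5 − 2.2×3.3 = -2.24 V < V_CE(sat) = 0.2 V — impossible in the active region.
So the transistor is saturated. With V_CE = 0.2 V, I_C = (V_CC − 0.2)/R_C = 4.8/3.3 = 1.45 mA.
Check: β·I_B = 2.2 mA > I_C = 1.45 mA, confirming saturation.

saturation; I_C ≈ 1.5 mA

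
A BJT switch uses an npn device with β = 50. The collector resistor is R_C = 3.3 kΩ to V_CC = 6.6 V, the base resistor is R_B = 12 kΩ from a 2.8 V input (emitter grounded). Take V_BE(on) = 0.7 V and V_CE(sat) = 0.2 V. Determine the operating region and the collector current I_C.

saturation; I_C ≈ 1.9 mA

Assume active: I_B = (2.8 − 0.7)/12 = 0.175 mA, giving I_C = β·I_B = 8.75 mA.
But then V_CE = 6.6 − 8.75×3.3 = -22.3 V < V_CE(sat) = 0.2 V — impossible in the active region.
So the transistor is saturated. With V_CE = 0.2 V, I_C = (V_CC − 0.2)/R_C = 6.4/3.3 = 1.94 mA.
Check: β·I_B = 8.75 mA > I_C = 1.94 mA, confirming saturation.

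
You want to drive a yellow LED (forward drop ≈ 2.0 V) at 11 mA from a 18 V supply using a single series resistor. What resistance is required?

The resistor drops V_S − V_D = 18 − 2.0 = 16 V at 11 mA.
R = 16 V / 11 mA = 1.45 kΩ.

R ≈ 1.5 kΩ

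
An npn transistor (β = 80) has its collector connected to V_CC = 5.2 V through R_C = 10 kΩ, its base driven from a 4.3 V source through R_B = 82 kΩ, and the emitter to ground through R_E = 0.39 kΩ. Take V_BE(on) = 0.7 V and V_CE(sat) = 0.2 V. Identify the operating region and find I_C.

saturation; I_C ≈ 0.48 mA

Assume active: I_B = (4.3 − 0.7)/(82 + 81×0.39) = 0.0317 mA, I_C = β·I_B = 2.54 mA.
Then V_CE = 5.2 − 2.54×10 − 2.57×0.39 = -21.2 V < 0.2 V — the active assumption fails.
Re-solve with V_CE = 0.2 V. KCL at the emitter: V_E/R_E = (V_BB−0.7−V_E)/R_B + (V_CC−0.2−V_E)/R_C, giving V_E = 0.203 V.
I_C = (V_CC − 0.2 − V_E)/R_C = (5 − 0.203)/10 = 0.48 mA.
Check: I_B = (3.6 − 0.203)/82 = 0.0414 mA, and β·I_B = 3.31 mA > I_C, confirming saturation.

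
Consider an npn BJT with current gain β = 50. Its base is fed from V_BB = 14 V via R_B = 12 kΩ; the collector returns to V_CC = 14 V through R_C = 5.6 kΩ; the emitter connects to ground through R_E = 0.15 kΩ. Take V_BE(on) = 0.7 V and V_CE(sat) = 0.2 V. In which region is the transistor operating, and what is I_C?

saturation; I_C ≈ 2.4 mA

Assume active: I_B = (14 − 0.7)/(12 + 51×0.15) = 0.677 mA, I_C = β·I_B = 33.8 mA.
Then V_CE = 14 − 33.8×5.6 − 34.5×0.15 = -181 V < 0.2 V — the active assumption fails.
Re-solve with V_CE = 0.2 V. KCL at the emitter: V_E/R_E = (V_BB−0.7−V_E)/R_B + (V_CC−0.2−V_E)/R_C, giving V_E = 0.516 V.
I_C = (V_CC − 0.2 − V_E)/R_C = (13.8 − 0.516)/5.6 = 2.37 mA.
Check: I_B = (13.3 − 0.516)/12 = 1.07 mA, and β·I_B = 53.3 mA > I_C, confirming saturation.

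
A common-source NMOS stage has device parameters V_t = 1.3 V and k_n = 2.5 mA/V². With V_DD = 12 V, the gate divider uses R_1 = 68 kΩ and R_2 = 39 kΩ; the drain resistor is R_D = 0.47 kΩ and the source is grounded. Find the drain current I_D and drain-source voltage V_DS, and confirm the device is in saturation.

V_G = V_DD·R_2/(R_1+R_2) = 12×39/107 = 4.37 V. With the source grounded, V_GS = V_G = 4.37 V.
Assume saturation: I_D = (k_n/2)(V_GS − V_t)² = (2.5/2)×(4.37 − 1.3)² = 1.25×3.07² = 11.8 mA.
V_DS = V_DD − I_D·R_D = 12 − 11.8×0.47 = 6.45 V.
Saturation requires V_DS ≥ V_GS − V_t = 3.07 V; 6.45 ≥ 3.07 ✓.

I_D ≈ 12 mA, V_DS ≈ 6.4 V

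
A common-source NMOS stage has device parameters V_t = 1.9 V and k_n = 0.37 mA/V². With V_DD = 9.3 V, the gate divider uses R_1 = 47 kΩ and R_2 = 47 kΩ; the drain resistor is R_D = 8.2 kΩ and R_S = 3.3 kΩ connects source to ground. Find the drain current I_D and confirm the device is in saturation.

V_G = V_DD·R_2/(R_1+R_2) = 9.3×47/94 = 4.65 V.
Assume saturation: I_D = (k_n/2)(V_GS − V_t)² with V_GS = V_G − I_D·R_S = 4.65 − 3.3·I_D.
Substituting gives 2.01·I_D² − 4.36·I_D + 1.4 = 0, with roots I_D = 0.392 or 1.77 mA.
The root I_D = 1.77 mA gives V_GS = -1.19 V ≤ V_t, so take I_D = 0.392 mA.
Then V_GS = 3.36 V and V_DS = V_DD − I_D(R_D+R_S) = 9.3 − 0.392×11.5 = 4.79 V.
Saturation requires V_DS ≥ V_GS − V_t = 1.46 V; 4.79 ≥ 1.46 ✓.

I_D ≈ 0.39 mA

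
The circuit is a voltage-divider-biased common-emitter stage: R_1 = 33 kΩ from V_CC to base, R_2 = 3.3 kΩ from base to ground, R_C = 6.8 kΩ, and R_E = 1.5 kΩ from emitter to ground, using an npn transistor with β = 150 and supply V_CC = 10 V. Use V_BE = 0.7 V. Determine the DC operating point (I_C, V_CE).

Thevenize the base divider: V_Th = V_CC·R_2/(R_1+R_2) = 10×3.3/36.3 = 0.909 V, R_Th = R_1‖R_2 = 3 kΩ.
Base-emitter loop: V_Th = I_B·R_Th + V_BE + (β+1)I_B·R_E, so I_B = (0.909 − 0.7) / (3 + 151×1.5) = 0.000911 mA.
I_C = β·I_B = 150×0.000911 = 0.137 mA, and I_E = (β+1)I_B = 0.138 mA.
V_CE = V_CC − I_C·R_C − I_E·R_E = 10 − 0.137×6.8 − 0.138×1.5 = 8.86 V.
V_CE = 8.86 V > 0.2 V confirms active-region operation.

I_C ≈ 0.14 mA, V_CE ≈ 8.9 V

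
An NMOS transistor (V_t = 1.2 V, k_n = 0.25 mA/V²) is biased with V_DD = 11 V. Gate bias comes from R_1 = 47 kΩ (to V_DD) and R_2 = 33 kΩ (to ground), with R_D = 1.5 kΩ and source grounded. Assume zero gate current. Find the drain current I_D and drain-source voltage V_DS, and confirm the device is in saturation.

V_G = V_DD·R_2/(R_1+R_2) = 11×33/80 = 4.54 V. With the source grounded, V_GS = V_G = 4.54 V.
Assume saturation: I_D = (k_n/2)(V_GS − V_t)² = (0.25/2)×(4.54 − 1.2)² = 0.125×3.34² = 1.39 mA.
V_DS = V_DD − I_D·R_D = 11 − 1.39×1.5 = 8.91 V.
Saturation requires V_DS ≥ V_GS − V_t = 3.34 V; 8.91 ≥ 3.34 ✓.

I_D ≈ 1.4 mA, V_DS ≈ 8.9 V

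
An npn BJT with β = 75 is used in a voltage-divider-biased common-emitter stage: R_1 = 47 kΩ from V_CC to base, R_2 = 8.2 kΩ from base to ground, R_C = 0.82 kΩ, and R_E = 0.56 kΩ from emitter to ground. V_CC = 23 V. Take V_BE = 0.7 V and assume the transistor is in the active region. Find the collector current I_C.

Thevenize the base divider: V_Th = V_CC·R_2/(R_1+R_2) = 23×8.2/55.2 = 3.42 V, R_Th = R_1‖R_2 = 6.98 kΩ.
Base-emitter loop: V_Th = I_B·R_Th + V_BE + (β+1)I_B·R_E, so I_B = (3.42 − 0.7) / (6.98 + 76×0.56) = 0.0548 mA.
I_C = β·I_B = 75×0.0548 = 4.11 mA, and I_E = (β+1)I_B = 4.17 mA.
V_CE = V_CC − I_C·R_C − I_E·R_E = 23 − 4.11×0.82 − 4.17×0.56 = 17.3 V.
V_CE = 17.3 V > 0.2 V confirms active-region operation.

I_C ≈ 4.1 mA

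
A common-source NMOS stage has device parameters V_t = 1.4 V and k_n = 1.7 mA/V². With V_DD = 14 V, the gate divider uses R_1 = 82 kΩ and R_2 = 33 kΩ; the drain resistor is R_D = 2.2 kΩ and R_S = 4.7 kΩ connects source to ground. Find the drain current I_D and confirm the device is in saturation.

I_D ≈ 0.41 mA

V_G = V_DD·R_2/(R_1+R_2) = 14×33/115 = 4.02 V.
Assume saturation: I_D = (k_n/2)(V_GS − V_t)² with V_GS = V_G − I_D·R_S = 4.02 − 4.7·I_D.
Substituting gives 18.8·I_D² − 21.9·I_D + 5.82 = 0, with roots I_D = 0.409 or 0.758 mA.
The root I_D = 0.758 mA gives V_GS = 0.456 V ≤ V_t, so take I_D = 0.409 mA.
Then V_GS = 2.09 V and V_DS = V_DD − I_D(R_D+R_S) = 14 − 0.409×6.9 = 11.2 V.
Saturation requires V_DS ≥ V_GS − V_t = 0.694 V; 11.2 ≥ 0.694 ✓.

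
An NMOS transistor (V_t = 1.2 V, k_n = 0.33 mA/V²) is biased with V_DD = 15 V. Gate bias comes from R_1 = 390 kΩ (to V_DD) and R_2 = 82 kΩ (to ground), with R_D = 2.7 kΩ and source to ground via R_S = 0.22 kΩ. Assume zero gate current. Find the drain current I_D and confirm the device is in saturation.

V_G = V_DD·R_2/(R_1+R_2) = 15×82/472 = 2.61 V.
Assume saturation: I_D = (k_n/2)(V_GS − V_t)² with V_GS = V_G − I_D·R_S = 2.61 − 0.22·I_D.
Substituting gives 0.00799·I_D² − 1.1·I_D + 0.326 = 0, with roots I_D = 0.297 or 138 mA.
The root I_D = 138 mA gives V_GS = -27.7 V ≤ V_t, so take I_D = 0.297 mA.
Then V_GS = 2.54 V and V_DS = V_DD − I_D(R_D+R_S) = 15 − 0.297×2.92 = 14.1 V.
Saturation requires V_DS ≥ V_GS − V_t = 1.34 V; 14.1 ≥ 1.34 ✓.

I_D ≈ 0.3 mA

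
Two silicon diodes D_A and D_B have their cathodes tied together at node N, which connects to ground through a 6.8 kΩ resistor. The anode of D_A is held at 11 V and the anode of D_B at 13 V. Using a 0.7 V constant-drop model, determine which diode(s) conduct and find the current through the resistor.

Assume both conduct. Then node N would need to be at both 11−0.7 = 10.3 V and 13−0.7 = 12.3 V, which is impossible.
Assume only D_B conducts: V_N = 13 − 0.7 = 12.3 V, so I_R = 12.3/6.8 = 1.81 mA.
Check D_A: its anode-to-cathode voltage is 11 − 12.3 = -1.3 V < 0.7 V, so it is off. The assumption is consistent.

Only D_B conducts; I_R ≈ 1.8 mA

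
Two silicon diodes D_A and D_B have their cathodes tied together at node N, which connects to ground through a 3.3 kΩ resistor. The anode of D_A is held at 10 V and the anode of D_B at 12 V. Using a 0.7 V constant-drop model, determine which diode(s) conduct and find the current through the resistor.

Assume both conduct. Then node N would need to be at both 10−0.7 = 9.3 V and 12−0.7 = 11.3 V, which is impossible.
Assume only D_B conducts: V_N = 12 − 0.7 = 11.3 V, so I_R = 11.3/3.3 = 3.42 mA.
Check D_A: its anode-to-cathode voltage is 10 − 11.3 = -1.3 V < 0.7 V, so it is off. The assumption is consistent.

Only D_B conducts; I_R ≈ 3.4 mA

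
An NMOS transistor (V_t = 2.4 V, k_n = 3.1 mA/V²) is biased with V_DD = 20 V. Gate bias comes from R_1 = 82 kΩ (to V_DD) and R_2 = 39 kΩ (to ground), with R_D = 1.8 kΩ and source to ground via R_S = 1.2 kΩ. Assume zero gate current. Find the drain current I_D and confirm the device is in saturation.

I_D ≈ 2.3 mA

V_G = V_DD·R_2/(R_1+R_2) = 20×39/121 = 6.45 V.
Assume saturation: I_D = (k_n/2)(V_GS − V_t)² with V_GS = V_G − I_D·R_S = 6.45 − 1.2·I_D.
Substituting gives 2.23·I_D² − 16.1·I_D + 25.4 = 0, with roots I_D = 2.35 or 4.85 mA.
The root I_D = 4.85 mA gives V_GS = 0.632 V ≤ V_t, so take I_D = 2.35 mA.
Then V_GS = 3.63 V and V_DS = V_DD − I_D(R_D+R_S) = 20 − 2.35×3 = 13 V.
Saturation requires V_DS ≥ V_GS − V_t = 1.23 V; 13 ≥ 1.23 ✓.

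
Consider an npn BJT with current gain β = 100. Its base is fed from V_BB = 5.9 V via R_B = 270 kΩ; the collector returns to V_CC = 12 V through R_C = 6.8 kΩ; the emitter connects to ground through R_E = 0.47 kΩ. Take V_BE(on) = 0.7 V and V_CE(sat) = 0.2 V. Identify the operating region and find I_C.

saturation; I_C ≈ 1.6 mA

Assume active: I_B = (5.9 − 0.7)/(270 + 101×0.47) = 0.0164 mA, I_C = β·I_B = 1.64 mA.
Then V_CE = 12 − 1.64×6.8 − 1.65×0.47 = 0.0844 V < 0.2 V — the active assumption fails.
Re-solve with V_CE = 0.2 V. KCL at the emitter: V_E/R_E = (V_BB−0.7−V_E)/R_B + (V_CC−0.2−V_E)/R_C, giving V_E = 0.77 V.
I_C = (V_CC − 0.2 − V_E)/R_C = (11.8 − 0.77)/6.8 = 1.62 mA.
Check: I_B = (5.2 − 0.77)/270 = 0.0164 mA, and β·I_B = 1.64 mA > I_C, confirming saturation.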